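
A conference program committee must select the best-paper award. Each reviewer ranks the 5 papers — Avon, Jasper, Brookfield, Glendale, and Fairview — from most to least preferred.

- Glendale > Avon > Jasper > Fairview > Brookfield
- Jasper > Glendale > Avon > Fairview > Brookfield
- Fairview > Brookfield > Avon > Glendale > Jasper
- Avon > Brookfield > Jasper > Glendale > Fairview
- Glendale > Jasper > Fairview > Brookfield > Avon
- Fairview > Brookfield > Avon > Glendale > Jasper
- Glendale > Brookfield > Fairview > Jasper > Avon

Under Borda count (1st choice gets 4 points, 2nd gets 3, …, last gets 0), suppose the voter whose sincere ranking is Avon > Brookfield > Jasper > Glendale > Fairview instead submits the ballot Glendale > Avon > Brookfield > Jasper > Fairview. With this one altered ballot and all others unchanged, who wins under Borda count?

Glendale

Borda totals with the altered ballot: Avon 12, Jasper 11, Brookfield 12, Glendale 21, Fairview 14.
The winner is unchanged: still Glendale.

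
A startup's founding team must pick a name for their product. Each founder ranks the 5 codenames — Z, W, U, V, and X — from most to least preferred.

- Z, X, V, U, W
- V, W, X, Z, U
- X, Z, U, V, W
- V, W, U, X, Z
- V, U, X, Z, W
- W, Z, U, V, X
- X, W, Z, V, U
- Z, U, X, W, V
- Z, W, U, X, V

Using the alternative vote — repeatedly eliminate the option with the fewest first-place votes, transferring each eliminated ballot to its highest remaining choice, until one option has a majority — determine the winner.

Z

Round 1: Z 3, V 3, X 2, W 1, U 0. U has the fewest and is eliminated.
Round 2: Z 3, V 3, X 2, W 1. W has the fewest and is eliminated.
Round 3: Z 4, V 3, X 2. X has the fewest and is eliminated.
Round 4: Z 6, V 3. Z has a majority.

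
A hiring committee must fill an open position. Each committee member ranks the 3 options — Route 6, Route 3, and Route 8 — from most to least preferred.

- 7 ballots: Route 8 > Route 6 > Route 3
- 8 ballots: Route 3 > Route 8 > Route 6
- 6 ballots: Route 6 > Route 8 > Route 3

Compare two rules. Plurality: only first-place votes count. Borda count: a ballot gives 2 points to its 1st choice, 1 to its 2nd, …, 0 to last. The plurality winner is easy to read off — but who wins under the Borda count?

Plurality first-place counts: Route 6 6, Route 3 8, Route 8 7 → Route 3.
Borda totals: Route 6 19, Route 3 16, Route 8 28 → Route 8.

Route 8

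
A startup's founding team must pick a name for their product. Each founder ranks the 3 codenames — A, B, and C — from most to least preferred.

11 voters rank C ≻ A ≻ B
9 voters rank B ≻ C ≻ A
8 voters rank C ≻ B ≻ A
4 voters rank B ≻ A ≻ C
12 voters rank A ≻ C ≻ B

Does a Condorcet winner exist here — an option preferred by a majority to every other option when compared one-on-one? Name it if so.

C

Head-to-head results (44 voters total):
A vs B: A wins 23–21.
A vs C: C wins 28–16.
B vs C: C wins 31–13.
C beats each rival — A (28–16), B (31–13) — so C is the Condorcet winner.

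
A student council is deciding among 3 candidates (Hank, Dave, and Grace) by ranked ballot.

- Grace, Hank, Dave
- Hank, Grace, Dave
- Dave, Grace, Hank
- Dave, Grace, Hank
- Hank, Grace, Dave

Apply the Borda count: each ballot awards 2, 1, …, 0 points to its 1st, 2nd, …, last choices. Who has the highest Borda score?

Borda scores:
  Hank: 1 + 2 + 0 + 0 + 2 = 5
  Dave: 0 + 0 + 2 + 2 + 0 = 4
  Grace: 2 + 1 + 1 + 1 + 1 = 6
Grace has the highest total.

Grace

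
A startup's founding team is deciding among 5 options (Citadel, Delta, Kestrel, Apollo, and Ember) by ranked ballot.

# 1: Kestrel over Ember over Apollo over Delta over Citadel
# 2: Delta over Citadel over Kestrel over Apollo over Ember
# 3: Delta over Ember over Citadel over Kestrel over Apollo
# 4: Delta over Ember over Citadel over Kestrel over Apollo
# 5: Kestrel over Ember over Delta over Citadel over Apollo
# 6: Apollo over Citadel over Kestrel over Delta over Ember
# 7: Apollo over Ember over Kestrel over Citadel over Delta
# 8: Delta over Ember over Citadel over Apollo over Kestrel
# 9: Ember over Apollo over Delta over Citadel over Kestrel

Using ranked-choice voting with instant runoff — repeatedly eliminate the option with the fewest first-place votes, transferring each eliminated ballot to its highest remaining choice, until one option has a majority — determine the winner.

Round 1: Delta 4, Kestrel 2, Apollo 2, Ember 1, Citadel 0. Citadel has the fewest and is eliminated.
Round 2: Delta 4, Kestrel 2, Apollo 2, Ember 1. Ember has the fewest and is eliminated.
Round 3: Delta 4, Apollo 3, Kestrel 2. Kestrel has the fewest and is eliminated.
Round 4: Delta 5, Apollo 4. Delta has a majority.

Delta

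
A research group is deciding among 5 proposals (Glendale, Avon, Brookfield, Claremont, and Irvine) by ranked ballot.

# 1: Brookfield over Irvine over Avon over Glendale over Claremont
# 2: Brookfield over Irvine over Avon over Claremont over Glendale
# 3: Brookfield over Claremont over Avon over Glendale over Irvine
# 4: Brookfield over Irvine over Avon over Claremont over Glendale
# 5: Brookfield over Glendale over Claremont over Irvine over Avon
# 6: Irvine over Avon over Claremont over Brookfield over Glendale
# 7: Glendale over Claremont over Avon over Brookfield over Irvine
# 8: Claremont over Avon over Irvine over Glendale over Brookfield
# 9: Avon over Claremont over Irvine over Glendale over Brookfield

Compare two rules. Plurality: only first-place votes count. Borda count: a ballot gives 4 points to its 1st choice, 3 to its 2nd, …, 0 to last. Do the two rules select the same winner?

Yes

Plurality first-place counts: Glendale 1, Avon 1, Brookfield 5, Claremont 1, Irvine 1 → Brookfield.
Borda totals: Glendale 11, Avon 20, Brookfield 22, Claremont 19, Irvine 18 → Brookfield.
The two rules agree on Brookfield.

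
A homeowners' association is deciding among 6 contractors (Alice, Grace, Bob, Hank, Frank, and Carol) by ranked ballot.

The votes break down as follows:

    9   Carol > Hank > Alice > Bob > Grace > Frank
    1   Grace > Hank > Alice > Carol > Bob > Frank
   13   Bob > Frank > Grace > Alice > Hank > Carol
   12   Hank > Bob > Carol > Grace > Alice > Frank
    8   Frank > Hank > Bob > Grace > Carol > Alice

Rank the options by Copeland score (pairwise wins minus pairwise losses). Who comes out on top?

Pairwise results:
  Alice vs Grace: Grace wins 34–9.
  Alice vs Bob: Bob wins 33–10.
  Alice vs Hank: Hank wins 30–13.
  Alice vs Frank: Alice wins 22–21.
  Alice vs Carol: Carol wins 29–14.
  Grace vs Bob: Bob wins 42–1.
  Grace vs Hank: Hank wins 29–14.
  Grace vs Frank: Grace wins 22–21.
  Grace vs Carol: Grace wins 22–21.
  Bob vs Hank: Hank wins 30–13.
  Bob vs Frank: Bob wins 35–8.
  Bob vs Carol: Bob wins 33–10.
  Hank vs Frank: Hank wins 22–21.
  Hank vs Carol: Hank wins 34–9.
  Frank vs Carol: Carol wins 22–21.
Copeland scores (wins − losses):
  Alice: 1 − 4 = -3
  Grace: 3 − 2 = 1
  Bob: 4 − 1 = 3
  Hank: 5 − 0 = 5
  Frank: 0 − 5 = -5
  Carol: 2 − 3 = -1
Hank has the best Copeland score.

Hank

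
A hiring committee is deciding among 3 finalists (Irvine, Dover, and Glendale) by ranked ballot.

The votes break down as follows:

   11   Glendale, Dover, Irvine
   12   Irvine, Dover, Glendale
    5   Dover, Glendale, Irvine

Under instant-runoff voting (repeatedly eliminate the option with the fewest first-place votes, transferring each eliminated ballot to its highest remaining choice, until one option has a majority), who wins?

Round 1: Irvine 12, Glendale 11, Dover 5. Dover has the fewest and is eliminated.
Round 2: Glendale 16, Irvine 12. Glendale has a majority.

Glendale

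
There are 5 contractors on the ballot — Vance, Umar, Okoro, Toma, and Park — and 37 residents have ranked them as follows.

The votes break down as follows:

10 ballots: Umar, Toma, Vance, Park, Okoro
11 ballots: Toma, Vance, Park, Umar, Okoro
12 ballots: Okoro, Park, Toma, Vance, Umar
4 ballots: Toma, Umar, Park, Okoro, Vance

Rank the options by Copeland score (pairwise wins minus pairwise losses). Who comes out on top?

Pairwise results:
  Vance vs Umar: Vance wins 23–14.
  Vance vs Okoro: Vance wins 21–16.
  Vance vs Toma: Toma wins 37–0.
  Vance vs Park: Vance wins 21–16.
  Umar vs Okoro: Umar wins 25–12.
  Umar vs Toma: Toma wins 27–10.
  Umar vs Park: Park wins 23–14.
  Okoro vs Toma: Toma wins 25–12.
  Okoro vs Park: Park wins 25–12.
  Toma vs Park: Toma wins 25–12.
Copeland scores (wins − losses):
  Vance: 3 − 1 = 2
  Umar: 1 − 3 = -2
  Okoro: 0 − 4 = -4
  Toma: 4 − 0 = 4
  Park: 2 − 2 = 0
Toma has the best Copeland score.

Toma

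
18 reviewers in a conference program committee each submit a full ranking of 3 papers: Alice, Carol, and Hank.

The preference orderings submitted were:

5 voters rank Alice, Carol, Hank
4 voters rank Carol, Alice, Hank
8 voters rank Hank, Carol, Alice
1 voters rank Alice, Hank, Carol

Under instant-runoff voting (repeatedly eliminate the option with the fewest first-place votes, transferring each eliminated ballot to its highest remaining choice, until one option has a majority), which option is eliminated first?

Round 1: Hank 8, Alice 6, Carol 4. Carol has the fewest and is eliminated.
Round 2: Alice 10, Hank 8. Alice has a majority.

Carol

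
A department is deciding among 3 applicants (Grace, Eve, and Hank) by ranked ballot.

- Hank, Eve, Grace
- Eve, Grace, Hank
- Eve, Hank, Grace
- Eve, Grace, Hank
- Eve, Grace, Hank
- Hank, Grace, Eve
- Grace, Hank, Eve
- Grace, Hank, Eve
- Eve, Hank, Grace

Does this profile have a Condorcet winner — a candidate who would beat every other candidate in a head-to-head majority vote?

Head-to-head results (9 voters total):
Grace vs Eve: Eve wins 6–3.
Grace vs Hank: Grace wins 5–4.
Eve vs Hank: Eve wins 5–4.
Eve beats each rival — Grace (6–3), Hank (5–4) — so Eve is the Condorcet winner.

Yes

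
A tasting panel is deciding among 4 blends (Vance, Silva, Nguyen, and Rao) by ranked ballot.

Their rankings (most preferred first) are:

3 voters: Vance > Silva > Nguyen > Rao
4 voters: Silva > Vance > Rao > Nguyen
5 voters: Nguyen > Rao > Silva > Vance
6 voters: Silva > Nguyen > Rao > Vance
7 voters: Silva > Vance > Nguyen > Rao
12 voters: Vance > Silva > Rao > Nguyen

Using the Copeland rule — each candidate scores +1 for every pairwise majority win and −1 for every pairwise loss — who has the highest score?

Pairwise results:
  Vance vs Silva: Silva wins 22–15.
  Vance vs Nguyen: Vance wins 26–11.
  Vance vs Rao: Vance wins 26–11.
  Silva vs Nguyen: Silva wins 32–5.
  Silva vs Rao: Silva wins 32–5.
  Nguyen vs Rao: Nguyen wins 21–16.
Copeland scores (wins − losses):
  Vance: 2 − 1 = 1
  Silva: 3 − 0 = 3
  Nguyen: 1 − 2 = -1
  Rao: 0 − 3 = -3
Silva has the best Copeland score.

Silva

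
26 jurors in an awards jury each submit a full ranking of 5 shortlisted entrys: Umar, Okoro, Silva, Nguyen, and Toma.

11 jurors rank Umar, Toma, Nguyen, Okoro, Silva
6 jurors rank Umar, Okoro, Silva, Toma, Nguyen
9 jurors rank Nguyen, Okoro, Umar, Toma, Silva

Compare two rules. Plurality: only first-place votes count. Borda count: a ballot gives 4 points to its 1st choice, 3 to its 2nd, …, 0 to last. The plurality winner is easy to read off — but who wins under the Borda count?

Plurality first-place counts: Umar 17, Okoro 0, Silva 0, Nguyen 9, Toma 0 → Umar.
Borda totals: Umar 86, Okoro 56, Silva 12, Nguyen 58, Toma 48 → Umar.

Umar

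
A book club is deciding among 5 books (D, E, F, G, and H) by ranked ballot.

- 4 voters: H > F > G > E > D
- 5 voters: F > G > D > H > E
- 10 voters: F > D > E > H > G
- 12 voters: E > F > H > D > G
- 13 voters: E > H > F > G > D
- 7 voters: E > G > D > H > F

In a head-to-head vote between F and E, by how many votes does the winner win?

13

Ballots ranking F above E: 4+5+10 = 19.
Ballots ranking E above F: 12+13+7 = 32.
E wins 32–19, a margin of 13.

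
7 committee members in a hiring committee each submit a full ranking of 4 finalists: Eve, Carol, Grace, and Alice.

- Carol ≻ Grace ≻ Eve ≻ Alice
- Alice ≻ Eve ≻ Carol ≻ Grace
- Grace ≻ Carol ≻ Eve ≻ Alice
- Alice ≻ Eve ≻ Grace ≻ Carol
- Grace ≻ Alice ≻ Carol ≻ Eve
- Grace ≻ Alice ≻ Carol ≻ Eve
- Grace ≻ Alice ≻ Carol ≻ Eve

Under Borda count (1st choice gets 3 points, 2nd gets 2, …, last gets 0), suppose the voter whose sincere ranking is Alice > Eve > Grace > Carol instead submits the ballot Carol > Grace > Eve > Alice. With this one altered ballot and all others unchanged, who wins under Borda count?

Grace

Borda totals with the altered ballot: Eve 5, Carol 12, Grace 16, Alice 9.
The winner is unchanged: still Grace.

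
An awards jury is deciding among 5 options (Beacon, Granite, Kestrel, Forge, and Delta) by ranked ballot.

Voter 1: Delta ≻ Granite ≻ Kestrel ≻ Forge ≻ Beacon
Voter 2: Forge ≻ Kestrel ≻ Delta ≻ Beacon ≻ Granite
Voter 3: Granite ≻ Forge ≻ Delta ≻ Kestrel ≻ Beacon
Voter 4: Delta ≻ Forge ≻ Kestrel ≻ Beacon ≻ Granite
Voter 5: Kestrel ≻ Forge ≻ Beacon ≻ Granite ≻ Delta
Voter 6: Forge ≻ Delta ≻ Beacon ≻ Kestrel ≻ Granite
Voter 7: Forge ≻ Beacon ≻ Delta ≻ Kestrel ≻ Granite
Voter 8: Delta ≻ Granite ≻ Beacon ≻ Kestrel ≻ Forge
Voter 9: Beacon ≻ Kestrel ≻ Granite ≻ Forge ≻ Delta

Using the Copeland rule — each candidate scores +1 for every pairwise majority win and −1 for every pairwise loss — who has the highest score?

Pairwise results:
  Beacon vs Granite: Beacon wins 6–3.
  Beacon vs Kestrel: Kestrel wins 5–4.
  Beacon vs Forge: Forge wins 7–2.
  Beacon vs Delta: Delta wins 6–3.
  Granite vs Kestrel: Kestrel wins 6–3.
  Granite vs Forge: Forge wins 5–4.
  Granite vs Delta: Delta wins 6–3.
  Kestrel vs Forge: Forge wins 5–4.
  Kestrel vs Delta: Delta wins 6–3.
  Forge vs Delta: Forge wins 6–3.
Copeland scores (wins − losses):
  Beacon: 1 − 3 = -2
  Granite: 0 − 4 = -4
  Kestrel: 2 − 2 = 0
  Forge: 4 − 0 = 4
  Delta: 3 − 1 = 2
Forge has the best Copeland score.

Forge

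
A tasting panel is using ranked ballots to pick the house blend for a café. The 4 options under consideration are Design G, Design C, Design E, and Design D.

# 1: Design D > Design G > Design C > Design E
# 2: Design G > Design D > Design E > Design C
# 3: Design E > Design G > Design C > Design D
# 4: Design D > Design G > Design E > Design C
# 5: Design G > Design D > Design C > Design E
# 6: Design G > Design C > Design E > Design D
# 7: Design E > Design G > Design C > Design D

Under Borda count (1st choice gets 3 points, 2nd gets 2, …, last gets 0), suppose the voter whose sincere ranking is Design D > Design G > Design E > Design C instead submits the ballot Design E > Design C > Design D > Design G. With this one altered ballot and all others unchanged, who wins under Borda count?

Design G

Borda totals with the altered ballot: Design G 15, Design C 8, Design E 11, Design D 8.
The winner is unchanged: still Design G.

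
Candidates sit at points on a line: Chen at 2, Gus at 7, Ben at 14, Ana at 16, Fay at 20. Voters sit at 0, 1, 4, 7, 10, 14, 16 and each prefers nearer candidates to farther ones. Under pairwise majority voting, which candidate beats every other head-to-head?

Gus

With single-peaked preferences on a line, the Condorcet winner is the candidate closest to the median voter.
The median voter (position 7) is closest to Gus at 7.
Check: Gus vs Fay — voters closer to Gus: 5 of 7.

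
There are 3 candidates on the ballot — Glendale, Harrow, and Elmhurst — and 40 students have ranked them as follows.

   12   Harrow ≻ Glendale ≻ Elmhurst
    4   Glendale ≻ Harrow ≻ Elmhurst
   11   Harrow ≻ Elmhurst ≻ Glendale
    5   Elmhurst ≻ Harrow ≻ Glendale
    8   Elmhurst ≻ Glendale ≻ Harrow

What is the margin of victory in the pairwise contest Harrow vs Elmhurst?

Ballots ranking Harrow above Elmhurst: 12+4+11 = 27.
Ballots ranking Elmhurst above Harrow: 5+8 = 13.
Harrow wins 27–13, a margin of 14.

14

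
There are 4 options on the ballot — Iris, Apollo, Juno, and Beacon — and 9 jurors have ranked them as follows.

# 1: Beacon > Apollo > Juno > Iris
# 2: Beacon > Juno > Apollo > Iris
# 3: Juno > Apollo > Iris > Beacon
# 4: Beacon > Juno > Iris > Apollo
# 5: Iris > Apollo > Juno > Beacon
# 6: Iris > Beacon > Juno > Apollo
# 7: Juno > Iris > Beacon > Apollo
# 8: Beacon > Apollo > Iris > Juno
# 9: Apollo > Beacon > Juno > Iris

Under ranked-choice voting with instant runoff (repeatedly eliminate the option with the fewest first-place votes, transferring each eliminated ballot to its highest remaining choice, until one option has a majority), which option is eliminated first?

Apollo

Round 1: Beacon 4, Iris 2, Juno 2, Apollo 1. Apollo has the fewest and is eliminated.
Round 2: Beacon 5, Iris 2, Juno 2. Beacon has a majority.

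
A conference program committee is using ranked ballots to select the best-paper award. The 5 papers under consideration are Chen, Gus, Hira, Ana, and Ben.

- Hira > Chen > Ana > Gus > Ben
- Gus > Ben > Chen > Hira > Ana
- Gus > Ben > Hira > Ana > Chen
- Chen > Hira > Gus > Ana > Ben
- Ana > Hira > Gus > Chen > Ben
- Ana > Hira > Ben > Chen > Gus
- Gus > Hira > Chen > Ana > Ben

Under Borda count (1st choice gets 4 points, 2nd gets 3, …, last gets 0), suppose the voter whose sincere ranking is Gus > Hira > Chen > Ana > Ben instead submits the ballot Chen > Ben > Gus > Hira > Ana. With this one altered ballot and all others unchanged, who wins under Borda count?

Hira

Borda totals with the altered ballot: Chen 15, Gus 15, Hira 17, Ana 12, Ben 11.
The winner is unchanged: still Hira.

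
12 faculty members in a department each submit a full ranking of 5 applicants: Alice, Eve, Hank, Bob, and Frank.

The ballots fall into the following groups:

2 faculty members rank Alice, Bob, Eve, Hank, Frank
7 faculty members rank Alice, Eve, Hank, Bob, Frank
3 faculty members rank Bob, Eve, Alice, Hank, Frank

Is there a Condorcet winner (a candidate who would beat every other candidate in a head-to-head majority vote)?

Head-to-head results (12 voters total):
Alice vs Eve: Alice wins 9–3.
Alice vs Hank: Alice wins 12–0.
Alice vs Bob: Alice wins 9–3.
Alice vs Frank: Alice wins 12–0.
Eve vs Hank: Eve wins 12–0.
Eve vs Bob: Eve wins 7–5.
Eve vs Frank: Eve wins 12–0.
Hank vs Bob: Hank wins 7–5.
Hank vs Frank: Hank wins 12–0.
Bob vs Frank: Bob wins 12–0.
Alice beats each rival — Eve (9–3), Hank (12–0), Bob (9–3), Frank (12–0) — so Alice is the Condorcet winner.

Yes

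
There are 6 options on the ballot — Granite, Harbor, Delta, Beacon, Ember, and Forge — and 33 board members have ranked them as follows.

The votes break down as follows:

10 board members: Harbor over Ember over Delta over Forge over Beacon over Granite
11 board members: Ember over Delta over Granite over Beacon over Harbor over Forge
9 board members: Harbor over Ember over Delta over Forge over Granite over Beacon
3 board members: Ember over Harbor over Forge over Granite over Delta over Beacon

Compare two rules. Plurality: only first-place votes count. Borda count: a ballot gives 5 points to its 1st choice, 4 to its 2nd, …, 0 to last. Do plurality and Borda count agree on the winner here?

No

Plurality first-place counts: Granite 0, Harbor 19, Delta 0, Beacon 0, Ember 14, Forge 0 → Harbor.
Borda totals: Granite 48, Harbor 118, Delta 104, Beacon 32, Ember 146, Forge 47 → Ember.
The two rules disagree: plurality picks Harbor, Borda picks Ember.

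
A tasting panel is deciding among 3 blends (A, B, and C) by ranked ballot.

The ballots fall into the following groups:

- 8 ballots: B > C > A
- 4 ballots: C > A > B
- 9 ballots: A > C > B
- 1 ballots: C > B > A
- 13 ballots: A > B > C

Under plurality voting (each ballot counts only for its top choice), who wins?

First-place vote totals:
  A: 22
  B: 8
  C: 5
A has the most first-place votes.

A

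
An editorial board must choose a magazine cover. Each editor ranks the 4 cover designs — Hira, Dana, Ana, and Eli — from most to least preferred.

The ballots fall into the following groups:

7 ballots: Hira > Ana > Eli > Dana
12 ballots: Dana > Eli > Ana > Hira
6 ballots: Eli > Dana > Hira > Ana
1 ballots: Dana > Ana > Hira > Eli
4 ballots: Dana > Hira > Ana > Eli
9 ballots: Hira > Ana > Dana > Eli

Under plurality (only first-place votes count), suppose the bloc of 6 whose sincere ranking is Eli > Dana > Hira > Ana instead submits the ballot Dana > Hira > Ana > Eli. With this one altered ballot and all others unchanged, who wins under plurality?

First-place totals with the altered ballot: Hira 16, Dana 23, Ana 0, Eli 0.
The winner is unchanged: still Dana.

Dana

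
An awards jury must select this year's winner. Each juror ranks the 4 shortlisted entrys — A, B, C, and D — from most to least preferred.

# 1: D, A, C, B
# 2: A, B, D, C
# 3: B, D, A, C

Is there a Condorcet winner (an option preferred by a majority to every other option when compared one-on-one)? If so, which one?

There is no Condorcet winner

Head-to-head results (3 voters total):
A vs B: A wins 2–1.
A vs C: A wins 3–0.
A vs D: D wins 2–1.
B vs C: B wins 2–1.
B vs D: B wins 2–1.
C vs D: D wins 3–0.
No candidate beats all others: A beats B beats D beats A, a majority cycle.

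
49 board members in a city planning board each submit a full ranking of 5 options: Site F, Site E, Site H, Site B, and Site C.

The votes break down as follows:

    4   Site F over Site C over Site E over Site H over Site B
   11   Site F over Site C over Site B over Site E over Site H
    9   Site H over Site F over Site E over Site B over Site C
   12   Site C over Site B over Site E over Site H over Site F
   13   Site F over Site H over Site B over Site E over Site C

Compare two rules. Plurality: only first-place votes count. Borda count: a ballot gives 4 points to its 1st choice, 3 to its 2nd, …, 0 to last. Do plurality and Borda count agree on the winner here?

Yes

Plurality first-place counts: Site F 28, Site E 0, Site H 9, Site B 0, Site C 12 → Site F.
Borda totals: Site F 139, Site E 74, Site H 91, Site B 93, Site C 93 → Site F.
The two rules agree on Site F.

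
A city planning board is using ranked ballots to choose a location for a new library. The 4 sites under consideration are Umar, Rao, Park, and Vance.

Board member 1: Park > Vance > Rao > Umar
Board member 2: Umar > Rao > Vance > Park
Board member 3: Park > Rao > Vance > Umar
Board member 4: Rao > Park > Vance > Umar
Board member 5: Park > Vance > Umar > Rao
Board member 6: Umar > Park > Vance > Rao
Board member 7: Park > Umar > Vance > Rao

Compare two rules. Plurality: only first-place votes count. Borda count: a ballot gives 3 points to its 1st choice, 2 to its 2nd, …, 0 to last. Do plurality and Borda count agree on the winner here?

Yes

Plurality first-place counts: Umar 2, Rao 1, Park 4, Vance 0 → Park.
Borda totals: Umar 9, Rao 8, Park 16, Vance 9 → Park.
The two rules agree on Park.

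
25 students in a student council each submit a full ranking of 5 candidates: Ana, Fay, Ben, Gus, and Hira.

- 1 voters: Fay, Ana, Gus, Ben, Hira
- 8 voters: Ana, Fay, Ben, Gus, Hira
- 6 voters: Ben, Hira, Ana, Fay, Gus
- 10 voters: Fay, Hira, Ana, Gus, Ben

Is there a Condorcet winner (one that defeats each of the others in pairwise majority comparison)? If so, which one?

Head-to-head results (25 voters total):
Ana vs Fay: Ana wins 14–11.
Ana vs Ben: Ana wins 19–6.
Ana vs Gus: Ana wins 25–0.
Ana vs Hira: Hira wins 16–9.
Fay vs Ben: Fay wins 19–6.
Fay vs Gus: Fay wins 25–0.
Fay vs Hira: Fay wins 19–6.
Ben vs Gus: Ben wins 14–11.
Ben vs Hira: Ben wins 15–10.
Gus vs Hira: Hira wins 16–9.
No candidate beats all others: Ana beats Fay beats Hira beats Ana, a majority cycle.

No Condorcet winner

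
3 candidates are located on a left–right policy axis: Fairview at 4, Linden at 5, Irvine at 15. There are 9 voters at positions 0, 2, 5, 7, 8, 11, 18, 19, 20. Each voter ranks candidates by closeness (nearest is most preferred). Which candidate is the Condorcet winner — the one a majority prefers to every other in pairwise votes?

With single-peaked preferences on a line, the Condorcet winner is the candidate closest to the median voter.
The median voter (position 8) is closest to Linden at 5.
Check: Linden vs Fairview — voters closer to Linden: 7 of 9.

Linden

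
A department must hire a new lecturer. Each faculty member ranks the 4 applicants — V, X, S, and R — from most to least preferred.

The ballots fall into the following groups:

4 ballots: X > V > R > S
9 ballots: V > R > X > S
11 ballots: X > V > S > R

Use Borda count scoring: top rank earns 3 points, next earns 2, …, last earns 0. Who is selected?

Borda scores:
  V: 4·2 + 9·3 + 11·2 = 57
  X: 4·3 + 9·1 + 11·3 = 54
  S: 4·0 + 9·0 + 11·1 = 11
  R: 4·1 + 9·2 + 11·0 = 22
V has the highest total.

V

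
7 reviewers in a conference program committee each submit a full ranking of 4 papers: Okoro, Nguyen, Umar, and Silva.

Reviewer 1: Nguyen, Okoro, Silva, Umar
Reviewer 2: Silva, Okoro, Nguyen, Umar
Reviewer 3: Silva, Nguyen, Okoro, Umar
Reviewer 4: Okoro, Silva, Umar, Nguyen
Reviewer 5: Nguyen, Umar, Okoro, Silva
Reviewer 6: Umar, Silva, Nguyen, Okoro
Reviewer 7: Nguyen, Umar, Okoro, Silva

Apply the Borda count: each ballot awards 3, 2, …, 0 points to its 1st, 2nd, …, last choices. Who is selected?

Nguyen

Borda scores:
  Okoro: 2 + 2 + 1 + 3 + 1 + 0 + 1 = 10
  Nguyen: 3 + 1 + 2 + 0 + 3 + 1 + 3 = 13
  Umar: 0 + 0 + 0 + 1 + 2 + 3 + 2 = 8
  Silva: 1 + 3 + 3 + 2 + 0 + 2 + 0 = 11
Nguyen has the highest total.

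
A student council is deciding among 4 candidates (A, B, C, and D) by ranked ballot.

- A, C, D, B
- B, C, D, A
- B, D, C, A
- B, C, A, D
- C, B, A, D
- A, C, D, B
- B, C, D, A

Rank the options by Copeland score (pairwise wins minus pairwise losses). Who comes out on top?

B

Pairwise results:
  A vs B: B wins 5–2.
  A vs C: C wins 5–2.
  A vs D: A wins 4–3.
  B vs C: B wins 4–3.
  B vs D: B wins 5–2.
  C vs D: C wins 6–1.
Copeland scores (wins − losses):
  A: 1 − 2 = -1
  B: 3 − 0 = 3
  C: 2 − 1 = 1
  D: 0 − 3 = -3
B has the best Copeland score.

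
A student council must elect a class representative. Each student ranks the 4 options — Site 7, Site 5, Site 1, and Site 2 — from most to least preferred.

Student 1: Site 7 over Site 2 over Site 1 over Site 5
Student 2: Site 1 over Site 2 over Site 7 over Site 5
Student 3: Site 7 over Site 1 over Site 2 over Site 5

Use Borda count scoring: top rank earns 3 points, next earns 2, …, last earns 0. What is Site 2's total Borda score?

Borda scores:
  Site 7: 3 + 1 + 3 = 7
  Site 5: 0 + 0 + 0 = 0
  Site 1: 1 + 3 + 2 = 6
  Site 2: 2 + 2 + 1 = 5

5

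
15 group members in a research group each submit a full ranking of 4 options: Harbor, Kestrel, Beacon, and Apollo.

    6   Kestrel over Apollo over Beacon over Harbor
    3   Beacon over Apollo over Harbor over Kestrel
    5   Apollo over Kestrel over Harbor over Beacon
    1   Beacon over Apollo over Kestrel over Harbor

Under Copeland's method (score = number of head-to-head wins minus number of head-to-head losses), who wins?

Pairwise results:
  Harbor vs Kestrel: Kestrel wins 12–3.
  Harbor vs Beacon: Beacon wins 10–5.
  Harbor vs Apollo: Apollo wins 15–0.
  Kestrel vs Beacon: Kestrel wins 11–4.
  Kestrel vs Apollo: Apollo wins 9–6.
  Beacon vs Apollo: Apollo wins 11–4.
Copeland scores (wins − losses):
  Harbor: 0 − 3 = -3
  Kestrel: 2 − 1 = 1
  Beacon: 1 − 2 = -1
  Apollo: 3 − 0 = 3
Apollo has the best Copeland score.

Apollo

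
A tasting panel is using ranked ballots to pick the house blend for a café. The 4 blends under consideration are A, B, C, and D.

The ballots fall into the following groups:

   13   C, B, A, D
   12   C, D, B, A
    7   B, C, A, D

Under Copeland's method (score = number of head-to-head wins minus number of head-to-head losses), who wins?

Pairwise results:
  A vs B: B wins 32–0.
  A vs C: C wins 32–0.
  A vs D: A wins 20–12.
  B vs C: C wins 25–7.
  B vs D: B wins 20–12.
  C vs D: C wins 32–0.
Copeland scores (wins − losses):
  A: 1 − 2 = -1
  B: 2 − 1 = 1
  C: 3 − 0 = 3
  D: 0 − 3 = -3
C has the best Copeland score.

C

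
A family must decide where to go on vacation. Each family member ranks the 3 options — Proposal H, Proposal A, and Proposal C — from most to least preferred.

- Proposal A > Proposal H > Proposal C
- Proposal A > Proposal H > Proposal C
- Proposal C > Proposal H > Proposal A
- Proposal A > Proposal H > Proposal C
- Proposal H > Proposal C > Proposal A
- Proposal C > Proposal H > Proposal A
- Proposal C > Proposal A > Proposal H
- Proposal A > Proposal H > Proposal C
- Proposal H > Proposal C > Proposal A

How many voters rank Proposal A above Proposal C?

4

Ballots ranking Proposal A above Proposal C: 4.
Ballots ranking Proposal C above Proposal A: 5.
So 4 of 9 voters prefer Proposal A to Proposal C.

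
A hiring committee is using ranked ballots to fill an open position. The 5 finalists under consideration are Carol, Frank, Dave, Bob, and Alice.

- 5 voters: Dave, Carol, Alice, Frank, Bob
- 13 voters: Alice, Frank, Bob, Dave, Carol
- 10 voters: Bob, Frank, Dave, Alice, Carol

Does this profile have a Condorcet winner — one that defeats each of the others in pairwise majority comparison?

Head-to-head results (28 voters total):
Carol vs Frank: Frank wins 23–5.
Carol vs Dave: Dave wins 28–0.
Carol vs Bob: Bob wins 23–5.
Carol vs Alice: Alice wins 23–5.
Frank vs Dave: Frank wins 23–5.
Frank vs Bob: Frank wins 18–10.
Frank vs Alice: Alice wins 18–10.
Dave vs Bob: Bob wins 23–5.
Dave vs Alice: Dave wins 15–13.
Bob vs Alice: Alice wins 18–10.
No candidate beats all others: Frank beats Dave beats Alice beats Frank, a majority cycle.

No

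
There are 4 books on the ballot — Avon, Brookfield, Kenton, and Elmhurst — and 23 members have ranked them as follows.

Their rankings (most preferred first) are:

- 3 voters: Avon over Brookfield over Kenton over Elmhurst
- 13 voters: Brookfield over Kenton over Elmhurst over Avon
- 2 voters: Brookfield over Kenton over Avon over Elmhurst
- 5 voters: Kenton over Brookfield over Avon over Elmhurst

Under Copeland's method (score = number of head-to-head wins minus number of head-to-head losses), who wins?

Brookfield

Pairwise results:
  Avon vs Brookfield: Brookfield wins 20–3.
  Avon vs Kenton: Kenton wins 20–3.
  Avon vs Elmhurst: Elmhurst wins 13–10.
  Brookfield vs Kenton: Brookfield wins 18–5.
  Brookfield vs Elmhurst: Brookfield wins 23–0.
  Kenton vs Elmhurst: Kenton wins 23–0.
Copeland scores (wins − losses):
  Avon: 0 − 3 = -3
  Brookfield: 3 − 0 = 3
  Kenton: 2 − 1 = 1
  Elmhurst: 1 − 2 = -1
Brookfield has the best Copeland score.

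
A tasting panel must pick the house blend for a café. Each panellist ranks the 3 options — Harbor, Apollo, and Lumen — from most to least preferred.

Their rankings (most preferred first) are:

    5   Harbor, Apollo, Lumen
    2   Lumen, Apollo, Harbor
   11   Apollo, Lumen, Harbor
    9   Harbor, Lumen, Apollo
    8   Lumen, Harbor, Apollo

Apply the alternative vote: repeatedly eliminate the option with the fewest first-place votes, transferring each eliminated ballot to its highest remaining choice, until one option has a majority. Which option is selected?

Harbor

Round 1: Harbor 14, Apollo 11, Lumen 10. Lumen has the fewest and is eliminated.
Round 2: Harbor 22, Apollo 13. Harbor has a majority.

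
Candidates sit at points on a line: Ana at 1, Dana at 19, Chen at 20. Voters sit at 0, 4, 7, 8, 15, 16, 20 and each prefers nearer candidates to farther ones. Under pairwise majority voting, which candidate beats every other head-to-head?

Ana

With single-peaked preferences on a line, the Condorcet winner is the candidate closest to the median voter.
The median voter (position 8) is closest to Ana at 1.
Check: Ana vs Dana — voters closer to Ana: 4 of 7.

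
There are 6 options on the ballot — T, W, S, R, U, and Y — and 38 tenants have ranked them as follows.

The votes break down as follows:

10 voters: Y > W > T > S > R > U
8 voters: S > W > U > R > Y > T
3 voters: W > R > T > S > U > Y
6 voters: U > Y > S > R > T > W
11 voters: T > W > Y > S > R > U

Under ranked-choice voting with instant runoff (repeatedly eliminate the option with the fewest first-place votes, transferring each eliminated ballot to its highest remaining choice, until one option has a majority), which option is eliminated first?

R

Round 1: T 11, Y 10, S 8, U 6, W 3, R 0. R has the fewest and is eliminated.
Round 2: T 11, Y 10, S 8, U 6, W 3. W has the fewest and is eliminated.
Round 3: T 14, Y 10, S 8, U 6. U has the fewest and is eliminated.
Round 4: Y 16, T 14, S 8. S has the fewest and is eliminated.
Round 5: Y 24, T 14. Y has a majority.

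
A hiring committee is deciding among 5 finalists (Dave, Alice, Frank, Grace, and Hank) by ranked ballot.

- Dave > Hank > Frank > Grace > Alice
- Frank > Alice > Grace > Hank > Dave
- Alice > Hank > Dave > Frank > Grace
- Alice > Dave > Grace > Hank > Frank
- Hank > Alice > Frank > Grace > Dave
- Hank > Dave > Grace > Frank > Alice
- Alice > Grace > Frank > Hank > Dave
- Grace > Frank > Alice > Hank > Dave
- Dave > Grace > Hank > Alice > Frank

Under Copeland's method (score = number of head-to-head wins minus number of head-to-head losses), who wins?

Alice

Pairwise results:
  Dave vs Alice: Alice wins 6–3.
  Dave vs Frank: Dave wins 5–4.
  Dave vs Grace: Dave wins 5–4.
  Dave vs Hank: Hank wins 6–3.
  Alice vs Frank: Alice wins 5–4.
  Alice vs Grace: Alice wins 5–4.
  Alice vs Hank: Alice wins 5–4.
  Frank vs Grace: Grace wins 5–4.
  Frank vs Hank: Hank wins 6–3.
  Grace vs Hank: Grace wins 5–4.
Copeland scores (wins − losses):
  Dave: 2 − 2 = 0
  Alice: 4 − 0 = 4
  Frank: 0 − 4 = -4
  Grace: 2 − 2 = 0
  Hank: 2 − 2 = 0
Alice has the best Copeland score.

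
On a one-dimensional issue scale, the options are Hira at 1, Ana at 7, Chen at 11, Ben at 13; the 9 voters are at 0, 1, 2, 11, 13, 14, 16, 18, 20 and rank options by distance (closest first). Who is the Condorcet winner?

With single-peaked preferences on a line, the Condorcet winner is the candidate closest to the median voter.
The median voter (position 13) is closest to Ben at 13.
Check: Ben vs Chen — voters closer to Ben: 5 of 9.

Ben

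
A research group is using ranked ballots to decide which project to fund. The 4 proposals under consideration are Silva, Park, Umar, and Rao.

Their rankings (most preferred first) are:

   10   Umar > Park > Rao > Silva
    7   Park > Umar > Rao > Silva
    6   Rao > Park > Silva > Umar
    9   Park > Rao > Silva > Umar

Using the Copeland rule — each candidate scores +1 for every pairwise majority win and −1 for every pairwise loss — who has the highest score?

Park

Pairwise results:
  Silva vs Park: Park wins 32–0.
  Silva vs Umar: Umar wins 17–15.
  Silva vs Rao: Rao wins 32–0.
  Park vs Umar: Park wins 22–10.
  Park vs Rao: Park wins 26–6.
  Umar vs Rao: Umar wins 17–15.
Copeland scores (wins − losses):
  Silva: 0 − 3 = -3
  Park: 3 − 0 = 3
  Umar: 2 − 1 = 1
  Rao: 1 − 2 = -1
Park has the best Copeland score.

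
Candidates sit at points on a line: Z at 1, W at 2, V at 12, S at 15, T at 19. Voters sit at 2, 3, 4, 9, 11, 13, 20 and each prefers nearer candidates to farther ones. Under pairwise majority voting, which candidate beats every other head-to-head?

V

With single-peaked preferences on a line, the Condorcet winner is the candidate closest to the median voter.
The median voter (position 9) is closest to V at 12.
Check: V vs S — voters closer to V: 6 of 7.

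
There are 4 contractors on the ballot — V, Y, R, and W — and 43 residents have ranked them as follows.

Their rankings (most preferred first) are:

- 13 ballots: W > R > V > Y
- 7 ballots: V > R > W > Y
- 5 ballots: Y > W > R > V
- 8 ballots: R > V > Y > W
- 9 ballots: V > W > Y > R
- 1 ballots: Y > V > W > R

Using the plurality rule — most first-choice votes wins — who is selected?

First-place vote totals:
  V: 16
  Y: 6
  R: 8
  W: 13
V has the most first-place votes.

V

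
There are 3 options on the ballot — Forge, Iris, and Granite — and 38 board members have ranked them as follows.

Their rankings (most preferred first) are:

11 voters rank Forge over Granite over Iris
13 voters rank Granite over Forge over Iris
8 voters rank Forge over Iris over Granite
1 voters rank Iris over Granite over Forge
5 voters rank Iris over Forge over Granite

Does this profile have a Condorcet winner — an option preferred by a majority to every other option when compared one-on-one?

Head-to-head results (38 voters total):
Forge vs Iris: Forge wins 32–6.
Forge vs Granite: Forge wins 24–14.
Iris vs Granite: Granite wins 24–14.
Forge beats each rival — Iris (32–6), Granite (24–14) — so Forge is the Condorcet winner.

Yes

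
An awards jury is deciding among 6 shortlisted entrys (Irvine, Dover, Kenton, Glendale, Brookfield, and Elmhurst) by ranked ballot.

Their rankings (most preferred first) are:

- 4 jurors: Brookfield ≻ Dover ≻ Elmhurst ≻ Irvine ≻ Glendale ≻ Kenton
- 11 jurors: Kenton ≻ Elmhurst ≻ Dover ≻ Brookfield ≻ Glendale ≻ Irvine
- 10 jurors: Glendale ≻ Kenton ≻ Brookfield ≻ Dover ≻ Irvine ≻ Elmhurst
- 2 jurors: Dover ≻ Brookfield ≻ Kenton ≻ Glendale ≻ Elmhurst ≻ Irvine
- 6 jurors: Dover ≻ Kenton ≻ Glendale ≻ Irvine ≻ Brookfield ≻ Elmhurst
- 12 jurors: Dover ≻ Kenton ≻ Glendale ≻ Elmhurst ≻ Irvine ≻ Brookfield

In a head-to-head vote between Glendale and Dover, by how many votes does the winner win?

25

Ballots ranking Glendale above Dover: 10.
Ballots ranking Dover above Glendale: 4+11+2+6+12 = 35.
Dover wins 35–10, a margin of 25.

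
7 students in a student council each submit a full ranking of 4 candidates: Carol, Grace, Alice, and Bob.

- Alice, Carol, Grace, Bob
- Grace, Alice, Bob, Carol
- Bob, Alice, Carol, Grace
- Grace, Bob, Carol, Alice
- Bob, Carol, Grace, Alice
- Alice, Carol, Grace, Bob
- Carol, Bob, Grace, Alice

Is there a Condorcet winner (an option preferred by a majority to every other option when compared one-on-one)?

Head-to-head results (7 voters total):
Carol vs Grace: Carol wins 5–2.
Carol vs Alice: Alice wins 4–3.
Carol vs Bob: Bob wins 4–3.
Grace vs Alice: Grace wins 4–3.
Grace vs Bob: Grace wins 4–3.
Alice vs Bob: Bob wins 4–3.
No candidate beats all others: Carol beats Grace beats Alice beats Carol, a majority cycle.

No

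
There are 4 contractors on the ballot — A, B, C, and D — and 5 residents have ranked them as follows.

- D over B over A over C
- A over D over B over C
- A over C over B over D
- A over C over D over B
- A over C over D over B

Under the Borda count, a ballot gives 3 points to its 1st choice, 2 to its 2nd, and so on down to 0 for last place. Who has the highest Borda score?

A

Borda scores:
  A: 1 + 3 + 3 + 3 + 3 = 13
  B: 2 + 1 + 1 + 0 + 0 = 4
  C: 0 + 0 + 2 + 2 + 2 = 6
  D: 3 + 2 + 0 + 1 + 1 = 7
A has the highest total.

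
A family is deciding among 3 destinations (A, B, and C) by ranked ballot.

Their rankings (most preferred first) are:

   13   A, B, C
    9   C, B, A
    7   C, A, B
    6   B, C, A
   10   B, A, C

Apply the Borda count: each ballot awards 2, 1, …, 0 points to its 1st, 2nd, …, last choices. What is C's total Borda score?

38

Borda scores:
  A: 13·2 + 9·0 + 7·1 + 6·0 + 10·1 = 43
  B: 13·1 + 9·1 + 7·0 + 6·2 + 10·2 = 54
  C: 13·0 + 9·2 + 7·2 + 6·1 + 10·0 = 38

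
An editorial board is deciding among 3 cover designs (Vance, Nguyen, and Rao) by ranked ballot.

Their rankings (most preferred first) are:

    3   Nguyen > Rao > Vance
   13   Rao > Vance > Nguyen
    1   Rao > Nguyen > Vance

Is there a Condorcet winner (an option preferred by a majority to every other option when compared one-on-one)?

Yes

Head-to-head results (17 voters total):
Vance vs Nguyen: Vance wins 13–4.
Vance vs Rao: Rao wins 17–0.
Nguyen vs Rao: Rao wins 14–3.
Rao beats each rival — Vance (17–0), Nguyen (14–3) — so Rao is the Condorcet winner.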